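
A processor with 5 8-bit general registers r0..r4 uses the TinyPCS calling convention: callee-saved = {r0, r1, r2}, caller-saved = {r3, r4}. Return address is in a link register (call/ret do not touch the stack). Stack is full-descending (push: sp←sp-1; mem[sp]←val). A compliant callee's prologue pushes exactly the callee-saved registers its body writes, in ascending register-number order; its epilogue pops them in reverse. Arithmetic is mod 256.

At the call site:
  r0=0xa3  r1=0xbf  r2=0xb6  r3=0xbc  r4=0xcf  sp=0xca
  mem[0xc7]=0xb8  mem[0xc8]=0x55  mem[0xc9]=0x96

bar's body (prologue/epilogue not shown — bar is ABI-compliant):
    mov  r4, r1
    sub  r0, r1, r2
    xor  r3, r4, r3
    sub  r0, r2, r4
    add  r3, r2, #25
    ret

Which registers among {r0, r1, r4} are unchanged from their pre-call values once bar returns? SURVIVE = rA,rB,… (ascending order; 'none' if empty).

prologue: push r0 → mem[0xc9]=0xa3, sp=0xc9
body[0] mov  r4, r1 → r4=0xbf
body[1] sub  r0, r1, r2 → r0=0x09
body[2] xor  r3, r4, r3 → r3=0x03
body[3] sub  r0, r2, r4 → r0=0xf7
body[4] add  r3, r2, #25 → r3=0xcf
epilogue: pop r0=0xa3, sp=0xca
r0: callee-saved, written=True
r1: callee-saved, written=False
r4: caller-saved, written=True

SURVIVE = r0,r1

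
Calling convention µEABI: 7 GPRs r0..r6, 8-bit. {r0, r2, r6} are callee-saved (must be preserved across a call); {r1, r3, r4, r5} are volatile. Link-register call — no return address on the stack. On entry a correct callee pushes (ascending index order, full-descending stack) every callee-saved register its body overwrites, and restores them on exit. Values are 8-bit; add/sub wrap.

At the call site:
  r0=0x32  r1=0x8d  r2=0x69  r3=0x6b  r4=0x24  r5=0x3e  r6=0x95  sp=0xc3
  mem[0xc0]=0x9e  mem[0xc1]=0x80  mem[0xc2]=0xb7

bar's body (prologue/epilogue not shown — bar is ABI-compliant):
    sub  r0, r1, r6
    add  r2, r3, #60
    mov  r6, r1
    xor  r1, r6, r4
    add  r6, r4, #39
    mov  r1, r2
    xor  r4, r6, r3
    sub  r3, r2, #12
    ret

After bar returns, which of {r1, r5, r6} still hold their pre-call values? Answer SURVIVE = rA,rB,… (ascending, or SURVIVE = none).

SURVIVE = r5,r6

prologue: push r0 → mem[0xc2]=0x32, sp=0xc2
prologue: push r2 → mem[0xc1]=0x69, sp=0xc1
prologue: push r6 → mem[0xc0]=0x95, sp=0xc0
body[0] sub  r0, r1, r6 → r0=0xf8
body[1] add  r2, r3, #60 → r2=0xa7
body[2] mov  r6, r1 → r6=0x8d
body[3] xor  r1, r6, r4 → r1=0xa9
body[4] add  r6, r4, #39 → r6=0x4b
body[5] mov  r1, r2 → r1=0xa7
body[6] xor  r4, r6, r3 → r4=0x20
body[7] sub  r3, r2, #12 → r3=0x9b
epilogue: pop r6=0x95, sp=0xc1
epilogue: pop r2=0x69, sp=0xc2
epilogue: pop r0=0x32, sp=0xc3
r1: caller-saved, written=True
r5: caller-saved, written=False
r6: callee-saved, written=True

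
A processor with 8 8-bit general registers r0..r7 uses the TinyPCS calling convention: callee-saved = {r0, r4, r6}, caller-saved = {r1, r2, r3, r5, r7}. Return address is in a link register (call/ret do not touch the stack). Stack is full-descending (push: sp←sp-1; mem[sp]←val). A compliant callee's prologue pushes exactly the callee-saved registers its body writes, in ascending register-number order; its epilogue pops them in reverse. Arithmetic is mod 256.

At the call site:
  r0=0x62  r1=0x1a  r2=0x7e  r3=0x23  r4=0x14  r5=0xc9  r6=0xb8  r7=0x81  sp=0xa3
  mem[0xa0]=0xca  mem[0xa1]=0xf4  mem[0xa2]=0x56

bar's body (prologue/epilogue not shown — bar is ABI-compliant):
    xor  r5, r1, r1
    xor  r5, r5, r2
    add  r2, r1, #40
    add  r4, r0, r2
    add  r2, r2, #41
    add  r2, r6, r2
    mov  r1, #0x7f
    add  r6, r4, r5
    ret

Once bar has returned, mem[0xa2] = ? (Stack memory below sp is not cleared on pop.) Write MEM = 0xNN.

prologue: push r4 → mem[0xa2]=0x14, sp=0xa2
prologue: push r6 → mem[0xa1]=0xb8, sp=0xa1
body[0] xor  r5, r1, r1 → r5=0x00
body[1] xor  r5, r5, r2 → r5=0x7e
body[2] add  r2, r1, #40 → r2=0x42
body[3] add  r4, r0, r2 → r4=0xa4
body[4] add  r2, r2, #41 → r2=0x6b
body[5] add  r2, r6, r2 → r2=0x23
body[6] mov  r1, #0x7f → r1=0x7f
body[7] add  r6, r4, r5 → r6=0x22
epilogue: pop r6=0xb8, sp=0xa2
epilogue: pop r4=0x14, sp=0xa3
prologue pushed ['r4', 'r6'] at ['0xa2', '0xa1']

MEM = 0x14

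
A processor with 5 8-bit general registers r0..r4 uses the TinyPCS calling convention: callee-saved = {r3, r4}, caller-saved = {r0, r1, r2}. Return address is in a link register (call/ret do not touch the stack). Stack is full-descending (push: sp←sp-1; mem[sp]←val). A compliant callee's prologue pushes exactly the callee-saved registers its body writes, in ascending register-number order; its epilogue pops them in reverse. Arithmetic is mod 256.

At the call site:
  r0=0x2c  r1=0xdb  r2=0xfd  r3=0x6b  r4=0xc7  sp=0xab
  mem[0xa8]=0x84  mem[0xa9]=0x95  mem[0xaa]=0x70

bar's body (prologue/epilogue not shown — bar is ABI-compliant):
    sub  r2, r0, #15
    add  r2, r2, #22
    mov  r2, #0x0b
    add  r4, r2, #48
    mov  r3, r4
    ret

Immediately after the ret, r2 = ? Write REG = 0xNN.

REG = 0x0b

prologue: push r3 -> mem[0xaa]=0x6b, sp=0xaa
prologue: push r4 -> mem[0xa9]=0xc7, sp=0xa9
body[0] sub  r2, r0, #15 -> r2=0x1d
body[1] add  r2, r2, #22 -> r2=0x33
body[2] mov  r2, #0x0b -> r2=0x0b
body[3] add  r4, r2, #48 -> r4=0x3b
body[4] mov  r3, r4 -> r3=0x3b
epilogue: pop r4=0xc7, sp=0xaa
epilogue: pop r3=0x6b, sp=0xab
r2 is caller-saved -> body value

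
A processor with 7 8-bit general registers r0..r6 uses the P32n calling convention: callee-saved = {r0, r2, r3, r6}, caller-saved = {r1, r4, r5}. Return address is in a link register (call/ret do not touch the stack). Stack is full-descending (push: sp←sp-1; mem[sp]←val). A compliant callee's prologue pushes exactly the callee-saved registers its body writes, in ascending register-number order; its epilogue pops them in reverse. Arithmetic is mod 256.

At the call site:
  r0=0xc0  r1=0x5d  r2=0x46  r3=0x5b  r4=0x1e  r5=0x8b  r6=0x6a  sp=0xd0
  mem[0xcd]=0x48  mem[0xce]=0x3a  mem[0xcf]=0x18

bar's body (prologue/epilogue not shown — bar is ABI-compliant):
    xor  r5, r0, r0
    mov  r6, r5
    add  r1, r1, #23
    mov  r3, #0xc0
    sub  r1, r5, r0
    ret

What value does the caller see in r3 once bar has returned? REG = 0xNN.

REG = 0x5b

prologue: push r3 → mem[0xcf]=0x5b, sp=0xcf
prologue: push r6 → mem[0xce]=0x6a, sp=0xce
body[0] xor  r5, r0, r0 → r5=0x00
body[1] mov  r6, r5 → r6=0x00
body[2] add  r1, r1, #23 → r1=0x74
body[3] mov  r3, #0xc0 → r3=0xc0
body[4] sub  r1, r5, r0 → r1=0x40
epilogue: pop r6=0x6a, sp=0xcf
epilogue: pop r3=0x5b, sp=0xd0
r3 is callee-saved → restored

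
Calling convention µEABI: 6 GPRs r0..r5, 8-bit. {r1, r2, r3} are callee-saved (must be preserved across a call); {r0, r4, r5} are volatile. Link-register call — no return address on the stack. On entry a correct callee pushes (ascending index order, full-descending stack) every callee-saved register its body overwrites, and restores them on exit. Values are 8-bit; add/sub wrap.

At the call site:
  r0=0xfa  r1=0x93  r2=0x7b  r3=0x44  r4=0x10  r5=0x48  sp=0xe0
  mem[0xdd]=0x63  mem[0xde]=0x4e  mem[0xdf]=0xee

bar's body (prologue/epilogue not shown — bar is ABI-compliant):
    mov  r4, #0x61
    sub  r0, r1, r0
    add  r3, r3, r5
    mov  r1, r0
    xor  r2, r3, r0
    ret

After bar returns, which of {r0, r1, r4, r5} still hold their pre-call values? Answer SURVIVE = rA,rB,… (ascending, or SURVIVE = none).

SURVIVE = r1,r5

prologue: push r1 → mem[0xdf]=0x93, sp=0xdf
prologue: push r2 → mem[0xde]=0x7b, sp=0xde
prologue: push r3 → mem[0xdd]=0x44, sp=0xdd
body[0] mov  r4, #0x61 → r4=0x61
body[1] sub  r0, r1, r0 → r0=0x99
body[2] add  r3, r3, r5 → r3=0x8c
body[3] mov  r1, r0 → r1=0x99
body[4] xor  r2, r3, r0 → r2=0x15
epilogue: pop r3=0x44, sp=0xde
epilogue: pop r2=0x7b, sp=0xdf
epilogue: pop r1=0x93, sp=0xe0
r0: caller-saved, written=True
r1: callee-saved, written=True
r4: caller-saved, written=True
r5: caller-saved, written=False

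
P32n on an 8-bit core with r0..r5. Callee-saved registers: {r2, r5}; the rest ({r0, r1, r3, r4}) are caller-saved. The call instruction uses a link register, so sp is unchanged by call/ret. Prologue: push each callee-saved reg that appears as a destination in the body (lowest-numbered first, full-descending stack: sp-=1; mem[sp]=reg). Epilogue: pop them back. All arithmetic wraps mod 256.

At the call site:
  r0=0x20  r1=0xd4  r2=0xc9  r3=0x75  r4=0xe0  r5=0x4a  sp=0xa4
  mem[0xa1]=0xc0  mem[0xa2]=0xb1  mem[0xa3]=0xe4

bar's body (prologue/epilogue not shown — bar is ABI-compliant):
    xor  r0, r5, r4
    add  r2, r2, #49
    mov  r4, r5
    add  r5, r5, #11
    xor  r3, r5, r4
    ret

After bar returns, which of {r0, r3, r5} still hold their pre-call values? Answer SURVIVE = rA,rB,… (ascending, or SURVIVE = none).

SURVIVE = r5

prologue: push r2 → mem[0xa3]=0xc9, sp=0xa3
prologue: push r5 → mem[0xa2]=0x4a, sp=0xa2
body[0] xor  r0, r5, r4 → r0=0xaa
body[1] add  r2, r2, #49 → r2=0xfa
body[2] mov  r4, r5 → r4=0x4a
body[3] add  r5, r5, #11 → r5=0x55
body[4] xor  r3, r5, r4 → r3=0x1f
epilogue: pop r5=0x4a, sp=0xa3
epilogue: pop r2=0xc9, sp=0xa4
r0: caller-saved, written=True
r3: caller-saved, written=True
r5: callee-saved, written=True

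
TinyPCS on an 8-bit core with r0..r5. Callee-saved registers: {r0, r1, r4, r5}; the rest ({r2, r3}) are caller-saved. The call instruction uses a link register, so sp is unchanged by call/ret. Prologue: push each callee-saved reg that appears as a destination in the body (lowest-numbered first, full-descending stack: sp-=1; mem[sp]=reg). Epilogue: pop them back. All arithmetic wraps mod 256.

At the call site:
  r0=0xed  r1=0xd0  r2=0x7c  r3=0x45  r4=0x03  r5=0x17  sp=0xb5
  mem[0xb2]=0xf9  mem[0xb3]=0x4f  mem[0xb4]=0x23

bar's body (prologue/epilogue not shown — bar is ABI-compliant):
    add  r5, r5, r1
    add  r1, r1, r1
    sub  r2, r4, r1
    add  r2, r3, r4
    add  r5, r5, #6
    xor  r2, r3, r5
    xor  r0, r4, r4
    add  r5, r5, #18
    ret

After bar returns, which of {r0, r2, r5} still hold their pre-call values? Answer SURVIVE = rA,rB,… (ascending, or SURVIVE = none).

prologue: push r0 -> mem[0xb4]=0xed, sp=0xb4
prologue: push r1 -> mem[0xb3]=0xd0, sp=0xb3
prologue: push r5 -> mem[0xb2]=0x17, sp=0xb2
body[0] add  r5, r5, r1 -> r5=0xe7
body[1] add  r1, r1, r1 -> r1=0xa0
body[2] sub  r2, r4, r1 -> r2=0x63
body[3] add  r2, r3, r4 -> r2=0x48
body[4] add  r5, r5, #6 -> r5=0xed
body[5] xor  r2, r3, r5 -> r2=0xa8
body[6] xor  r0, r4, r4 -> r0=0x00
body[7] add  r5, r5, #18 -> r5=0xff
epilogue: pop r5=0x17, sp=0xb3
epilogue: pop r1=0xd0, sp=0xb4
epilogue: pop r0=0xed, sp=0xb5
r0: callee-saved, written=True
r2: caller-saved, written=True
r5: callee-saved, written=True

SURVIVE = r0,r5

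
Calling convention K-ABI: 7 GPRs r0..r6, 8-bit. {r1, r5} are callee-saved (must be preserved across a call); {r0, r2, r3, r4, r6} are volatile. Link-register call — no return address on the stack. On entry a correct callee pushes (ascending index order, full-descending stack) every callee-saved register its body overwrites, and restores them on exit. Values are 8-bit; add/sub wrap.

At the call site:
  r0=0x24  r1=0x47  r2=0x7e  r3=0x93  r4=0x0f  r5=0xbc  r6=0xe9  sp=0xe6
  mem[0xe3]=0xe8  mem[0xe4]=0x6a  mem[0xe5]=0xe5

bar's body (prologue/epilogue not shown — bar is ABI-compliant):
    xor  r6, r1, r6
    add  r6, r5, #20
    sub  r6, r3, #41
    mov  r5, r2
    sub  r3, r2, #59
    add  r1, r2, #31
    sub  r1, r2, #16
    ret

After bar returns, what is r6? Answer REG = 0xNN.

REG = 0x6a

prologue: push r1 → mem[0xe5]=0x47, sp=0xe5
prologue: push r5 → mem[0xe4]=0xbc, sp=0xe4
body[0] xor  r6, r1, r6 → r6=0xae
body[1] add  r6, r5, #20 → r6=0xd0
body[2] sub  r6, r3, #41 → r6=0x6a
body[3] mov  r5, r2 → r5=0x7e
body[4] sub  r3, r2, #59 → r3=0x43
body[5] add  r1, r2, #31 → r1=0x9d
body[6] sub  r1, r2, #16 → r1=0x6e
epilogue: pop r5=0xbc, sp=0xe5
epilogue: pop r1=0x47, sp=0xe6
r6 is caller-saved → body value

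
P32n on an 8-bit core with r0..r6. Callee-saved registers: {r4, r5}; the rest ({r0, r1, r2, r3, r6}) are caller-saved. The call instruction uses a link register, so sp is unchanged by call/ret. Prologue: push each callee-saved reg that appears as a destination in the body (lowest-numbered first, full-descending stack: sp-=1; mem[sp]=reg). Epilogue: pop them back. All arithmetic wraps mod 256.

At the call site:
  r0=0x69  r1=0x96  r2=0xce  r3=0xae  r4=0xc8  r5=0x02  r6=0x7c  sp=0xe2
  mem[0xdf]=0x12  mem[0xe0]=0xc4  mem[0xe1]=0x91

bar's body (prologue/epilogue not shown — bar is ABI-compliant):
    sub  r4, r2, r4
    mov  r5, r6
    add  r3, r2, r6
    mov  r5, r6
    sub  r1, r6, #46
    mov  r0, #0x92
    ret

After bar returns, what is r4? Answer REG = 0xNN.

prologue: push r4 -> mem[0xe1]=0xc8, sp=0xe1
prologue: push r5 -> mem[0xe0]=0x02, sp=0xe0
body[0] sub  r4, r2, r4 -> r4=0x06
body[1] mov  r5, r6 -> r5=0x7c
body[2] add  r3, r2, r6 -> r3=0x4a
body[3] mov  r5, r6 -> r5=0x7c
body[4] sub  r1, r6, #46 -> r1=0x4e
body[5] mov  r0, #0x92 -> r0=0x92
epilogue: pop r5=0x02, sp=0xe1
epilogue: pop r4=0xc8, sp=0xe2
r4 is callee-saved -> restored

REG = 0xc8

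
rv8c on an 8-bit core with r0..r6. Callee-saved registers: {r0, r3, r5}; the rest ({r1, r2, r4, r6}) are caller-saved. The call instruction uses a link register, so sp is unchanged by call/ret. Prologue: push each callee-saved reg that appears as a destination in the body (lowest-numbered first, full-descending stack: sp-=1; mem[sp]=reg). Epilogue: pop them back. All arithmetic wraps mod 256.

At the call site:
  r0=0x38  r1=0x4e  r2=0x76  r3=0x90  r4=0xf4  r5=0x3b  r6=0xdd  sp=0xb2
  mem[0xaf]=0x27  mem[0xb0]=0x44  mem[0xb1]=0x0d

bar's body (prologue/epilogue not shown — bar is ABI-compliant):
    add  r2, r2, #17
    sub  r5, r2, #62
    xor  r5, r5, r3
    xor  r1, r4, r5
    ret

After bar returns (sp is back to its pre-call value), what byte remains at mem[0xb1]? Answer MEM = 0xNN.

MEM = 0x3b

prologue: push r5 -> mem[0xb1]=0x3b, sp=0xb1
body[0] add  r2, r2, #17 -> r2=0x87
body[1] sub  r5, r2, #62 -> r5=0x49
body[2] xor  r5, r5, r3 -> r5=0xd9
body[3] xor  r1, r4, r5 -> r1=0x2d
epilogue: pop r5=0x3b, sp=0xb2
prologue pushed ['r5'] at ['0xb1']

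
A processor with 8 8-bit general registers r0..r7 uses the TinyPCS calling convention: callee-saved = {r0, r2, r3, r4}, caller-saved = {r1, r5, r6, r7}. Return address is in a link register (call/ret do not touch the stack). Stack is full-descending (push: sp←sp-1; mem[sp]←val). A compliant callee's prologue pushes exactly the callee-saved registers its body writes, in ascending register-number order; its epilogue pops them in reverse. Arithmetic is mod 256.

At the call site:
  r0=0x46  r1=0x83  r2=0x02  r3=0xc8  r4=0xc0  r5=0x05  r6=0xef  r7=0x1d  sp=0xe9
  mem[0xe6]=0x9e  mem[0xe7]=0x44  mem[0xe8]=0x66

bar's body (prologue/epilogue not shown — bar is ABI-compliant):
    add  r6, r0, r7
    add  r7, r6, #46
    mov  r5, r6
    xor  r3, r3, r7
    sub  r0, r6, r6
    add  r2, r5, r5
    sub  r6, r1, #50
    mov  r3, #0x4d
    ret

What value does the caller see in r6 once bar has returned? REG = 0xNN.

REG = 0x51

prologue: push r0 → mem[0xe8]=0x46, sp=0xe8
prologue: push r2 → mem[0xe7]=0x02, sp=0xe7
prologue: push r3 → mem[0xe6]=0xc8, sp=0xe6
body[0] add  r6, r0, r7 → r6=0x63
body[1] add  r7, r6, #46 → r7=0x91
body[2] mov  r5, r6 → r5=0x63
body[3] xor  r3, r3, r7 → r3=0x59
body[4] sub  r0, r6, r6 → r0=0x00
body[5] add  r2, r5, r5 → r2=0xc6
body[6] sub  r6, r1, #50 → r6=0x51
body[7] mov  r3, #0x4d → r3=0x4d
epilogue: pop r3=0xc8, sp=0xe7
epilogue: pop r2=0x02, sp=0xe8
epilogue: pop r0=0x46, sp=0xe9
r6 is caller-saved → body value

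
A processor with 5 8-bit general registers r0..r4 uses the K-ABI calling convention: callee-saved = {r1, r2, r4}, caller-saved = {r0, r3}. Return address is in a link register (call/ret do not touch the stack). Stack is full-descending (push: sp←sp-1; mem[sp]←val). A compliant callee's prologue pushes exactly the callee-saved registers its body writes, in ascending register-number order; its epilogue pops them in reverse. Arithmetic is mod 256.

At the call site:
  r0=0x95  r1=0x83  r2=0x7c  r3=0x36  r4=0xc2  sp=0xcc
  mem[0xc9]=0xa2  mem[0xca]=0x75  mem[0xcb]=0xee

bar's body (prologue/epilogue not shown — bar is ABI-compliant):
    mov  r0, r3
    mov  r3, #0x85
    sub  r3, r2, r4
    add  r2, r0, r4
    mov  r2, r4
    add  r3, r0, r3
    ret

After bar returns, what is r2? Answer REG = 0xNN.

REG = 0x7c

prologue: push r2 -> mem[0xcb]=0x7c, sp=0xcb
body[0] mov  r0, r3 -> r0=0x36
body[1] mov  r3, #0x85 -> r3=0x85
body[2] sub  r3, r2, r4 -> r3=0xba
body[3] add  r2, r0, r4 -> r2=0xf8
body[4] mov  r2, r4 -> r2=0xc2
body[5] add  r3, r0, r3 -> r3=0xf0
epilogue: pop r2=0x7c, sp=0xcc
r2 is callee-saved -> restored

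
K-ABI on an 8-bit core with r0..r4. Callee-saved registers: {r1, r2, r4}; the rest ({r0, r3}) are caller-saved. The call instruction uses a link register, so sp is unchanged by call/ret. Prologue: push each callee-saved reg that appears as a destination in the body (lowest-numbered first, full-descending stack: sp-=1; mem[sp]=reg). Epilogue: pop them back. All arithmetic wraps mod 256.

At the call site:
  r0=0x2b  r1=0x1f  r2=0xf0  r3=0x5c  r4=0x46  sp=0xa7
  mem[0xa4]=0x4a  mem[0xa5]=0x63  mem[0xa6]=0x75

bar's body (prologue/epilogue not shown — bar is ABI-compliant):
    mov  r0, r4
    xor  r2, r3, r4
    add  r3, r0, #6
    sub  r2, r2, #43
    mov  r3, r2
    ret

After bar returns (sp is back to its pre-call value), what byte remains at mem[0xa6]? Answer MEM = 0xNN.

MEM = 0xf0

prologue: push r2 -> mem[0xa6]=0xf0, sp=0xa6
body[0] mov  r0, r4 -> r0=0x46
body[1] xor  r2, r3, r4 -> r2=0x1a
body[2] add  r3, r0, #6 -> r3=0x4c
body[3] sub  r2, r2, #43 -> r2=0xef
body[4] mov  r3, r2 -> r3=0xef
epilogue: pop r2=0xf0, sp=0xa7
prologue pushed ['r2'] at ['0xa6']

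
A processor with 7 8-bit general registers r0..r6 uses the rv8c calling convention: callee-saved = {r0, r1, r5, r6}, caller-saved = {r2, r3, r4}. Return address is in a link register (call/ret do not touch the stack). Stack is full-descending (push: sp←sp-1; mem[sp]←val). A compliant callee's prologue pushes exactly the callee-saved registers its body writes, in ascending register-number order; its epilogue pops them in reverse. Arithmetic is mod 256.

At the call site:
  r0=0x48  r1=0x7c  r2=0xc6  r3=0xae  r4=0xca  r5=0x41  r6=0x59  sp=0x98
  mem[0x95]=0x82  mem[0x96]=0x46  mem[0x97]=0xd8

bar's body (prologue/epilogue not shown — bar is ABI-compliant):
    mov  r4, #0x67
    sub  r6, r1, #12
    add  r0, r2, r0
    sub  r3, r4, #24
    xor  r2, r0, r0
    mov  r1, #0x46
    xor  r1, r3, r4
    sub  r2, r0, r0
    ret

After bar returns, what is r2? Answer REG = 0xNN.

prologue: push r0 → mem[0x97]=0x48, sp=0x97
prologue: push r1 → mem[0x96]=0x7c, sp=0x96
prologue: push r6 → mem[0x95]=0x59, sp=0x95
body[0] mov  r4, #0x67 → r4=0x67
body[1] sub  r6, r1, #12 → r6=0x70
body[2] add  r0, r2, r0 → r0=0x0e
body[3] sub  r3, r4, #24 → r3=0x4f
body[4] xor  r2, r0, r0 → r2=0x00
body[5] mov  r1, #0x46 → r1=0x46
body[6] xor  r1, r3, r4 → r1=0x28
body[7] sub  r2, r0, r0 → r2=0x00
epilogue: pop r6=0x59, sp=0x96
epilogue: pop r1=0x7c, sp=0x97
epilogue: pop r0=0x48, sp=0x98
r2 is caller-saved → body value

REG = 0x00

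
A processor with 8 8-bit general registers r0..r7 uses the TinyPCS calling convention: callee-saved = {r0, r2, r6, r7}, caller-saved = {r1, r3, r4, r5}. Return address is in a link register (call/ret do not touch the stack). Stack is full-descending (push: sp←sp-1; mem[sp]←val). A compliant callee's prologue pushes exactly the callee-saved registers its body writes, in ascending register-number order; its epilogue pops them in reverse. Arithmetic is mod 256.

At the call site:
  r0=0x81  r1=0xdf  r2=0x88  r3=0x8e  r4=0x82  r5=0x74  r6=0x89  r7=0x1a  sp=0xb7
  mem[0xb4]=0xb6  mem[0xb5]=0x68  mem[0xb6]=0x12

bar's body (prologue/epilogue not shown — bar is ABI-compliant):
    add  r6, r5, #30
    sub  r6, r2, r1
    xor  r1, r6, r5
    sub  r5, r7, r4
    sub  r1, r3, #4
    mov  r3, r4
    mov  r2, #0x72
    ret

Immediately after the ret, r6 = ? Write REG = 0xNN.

REG = 0x89

prologue: push r2 -> mem[0xb6]=0x88, sp=0xb6
prologue: push r6 -> mem[0xb5]=0x89, sp=0xb5
body[0] add  r6, r5, #30 -> r6=0x92
body[1] sub  r6, r2, r1 -> r6=0xa9
body[2] xor  r1, r6, r5 -> r1=0xdd
body[3] sub  r5, r7, r4 -> r5=0x98
body[4] sub  r1, r3, #4 -> r1=0x8a
body[5] mov  r3, r4 -> r3=0x82
body[6] mov  r2, #0x72 -> r2=0x72
epilogue: pop r6=0x89, sp=0xb6
epilogue: pop r2=0x88, sp=0xb7
r6 is callee-saved -> restored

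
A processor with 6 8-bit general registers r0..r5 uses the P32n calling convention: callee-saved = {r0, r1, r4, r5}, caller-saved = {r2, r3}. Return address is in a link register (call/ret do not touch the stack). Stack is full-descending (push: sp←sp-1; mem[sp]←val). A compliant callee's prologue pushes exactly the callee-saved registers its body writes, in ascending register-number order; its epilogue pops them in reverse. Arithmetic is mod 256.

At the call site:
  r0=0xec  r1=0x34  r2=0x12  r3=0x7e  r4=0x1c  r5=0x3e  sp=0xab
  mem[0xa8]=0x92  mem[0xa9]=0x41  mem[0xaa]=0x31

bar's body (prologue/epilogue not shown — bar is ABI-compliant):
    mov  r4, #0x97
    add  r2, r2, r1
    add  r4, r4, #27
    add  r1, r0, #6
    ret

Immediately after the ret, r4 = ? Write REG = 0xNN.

prologue: push r1 → mem[0xaa]=0x34, sp=0xaa
prologue: push r4 → mem[0xa9]=0x1c, sp=0xa9
body[0] mov  r4, #0x97 → r4=0x97
body[1] add  r2, r2, r1 → r2=0x46
body[2] add  r4, r4, #27 → r4=0xb2
body[3] add  r1, r0, #6 → r1=0xf2
epilogue: pop r4=0x1c, sp=0xaa
epilogue: pop r1=0x34, sp=0xab
r4 is callee-saved → restored

REG = 0x1c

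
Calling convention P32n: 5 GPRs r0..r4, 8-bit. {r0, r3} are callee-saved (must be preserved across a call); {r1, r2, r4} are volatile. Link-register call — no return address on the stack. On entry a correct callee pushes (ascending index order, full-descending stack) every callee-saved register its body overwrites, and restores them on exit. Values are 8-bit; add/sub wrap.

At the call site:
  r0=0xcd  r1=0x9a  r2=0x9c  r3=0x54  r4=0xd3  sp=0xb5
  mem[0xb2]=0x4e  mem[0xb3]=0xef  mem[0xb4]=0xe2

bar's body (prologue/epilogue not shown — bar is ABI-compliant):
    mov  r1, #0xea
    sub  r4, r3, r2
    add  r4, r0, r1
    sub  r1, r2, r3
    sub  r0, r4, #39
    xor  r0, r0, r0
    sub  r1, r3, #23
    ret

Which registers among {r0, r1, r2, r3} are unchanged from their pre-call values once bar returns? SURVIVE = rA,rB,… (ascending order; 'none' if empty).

prologue: push r0 -> mem[0xb4]=0xcd, sp=0xb4
body[0] mov  r1, #0xea -> r1=0xea
body[1] sub  r4, r3, r2 -> r4=0xb8
body[2] add  r4, r0, r1 -> r4=0xb7
body[3] sub  r1, r2, r3 -> r1=0x48
body[4] sub  r0, r4, #39 -> r0=0x90
body[5] xor  r0, r0, r0 -> r0=0x00
body[6] sub  r1, r3, #23 -> r1=0x3d
epilogue: pop r0=0xcd, sp=0xb5
r0: callee-saved, written=True
r1: caller-saved, written=True
r2: caller-saved, written=False
r3: callee-saved, written=False

SURVIVE = r0,r2,r3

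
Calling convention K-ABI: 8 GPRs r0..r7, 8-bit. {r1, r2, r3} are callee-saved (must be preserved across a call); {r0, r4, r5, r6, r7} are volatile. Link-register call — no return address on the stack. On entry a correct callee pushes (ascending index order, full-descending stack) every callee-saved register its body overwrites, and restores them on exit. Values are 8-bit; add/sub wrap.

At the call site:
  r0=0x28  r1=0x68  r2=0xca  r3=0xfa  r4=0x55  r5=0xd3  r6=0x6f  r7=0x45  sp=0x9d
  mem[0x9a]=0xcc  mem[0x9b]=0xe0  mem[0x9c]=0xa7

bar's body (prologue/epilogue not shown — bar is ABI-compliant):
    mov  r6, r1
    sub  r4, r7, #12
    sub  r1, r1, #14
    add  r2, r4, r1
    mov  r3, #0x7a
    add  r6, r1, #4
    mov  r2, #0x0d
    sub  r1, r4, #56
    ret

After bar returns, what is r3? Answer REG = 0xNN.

REG = 0xfa

prologue: push r1 → mem[0x9c]=0x68, sp=0x9c
prologue: push r2 → mem[0x9b]=0xca, sp=0x9b
prologue: push r3 → mem[0x9a]=0xfa, sp=0x9a
body[0] mov  r6, r1 → r6=0x68
body[1] sub  r4, r7, #12 → r4=0x39
body[2] sub  r1, r1, #14 → r1=0x5a
body[3] add  r2, r4, r1 → r2=0x93
body[4] mov  r3, #0x7a → r3=0x7a
body[5] add  r6, r1, #4 → r6=0x5e
body[6] mov  r2, #0x0d → r2=0x0d
body[7] sub  r1, r4, #56 → r1=0x01
epilogue: pop r3=0xfa, sp=0x9b
epilogue: pop r2=0xca, sp=0x9c
epilogue: pop r1=0x68, sp=0x9d
r3 is callee-saved → restored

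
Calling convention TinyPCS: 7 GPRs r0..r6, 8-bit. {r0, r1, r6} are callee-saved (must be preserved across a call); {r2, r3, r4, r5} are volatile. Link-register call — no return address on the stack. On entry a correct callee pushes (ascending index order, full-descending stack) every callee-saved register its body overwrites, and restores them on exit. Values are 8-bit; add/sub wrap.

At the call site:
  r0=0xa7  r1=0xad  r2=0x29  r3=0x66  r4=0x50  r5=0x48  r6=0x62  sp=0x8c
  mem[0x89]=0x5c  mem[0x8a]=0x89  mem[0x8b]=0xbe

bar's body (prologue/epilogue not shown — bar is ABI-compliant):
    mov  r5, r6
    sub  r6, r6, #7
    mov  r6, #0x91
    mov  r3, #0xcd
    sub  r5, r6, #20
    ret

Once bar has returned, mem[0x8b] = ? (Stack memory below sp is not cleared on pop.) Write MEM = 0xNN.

MEM = 0x62

prologue: push r6 -> mem[0x8b]=0x62, sp=0x8b
body[0] mov  r5, r6 -> r5=0x62
body[1] sub  r6, r6, #7 -> r6=0x5b
body[2] mov  r6, #0x91 -> r6=0x91
body[3] mov  r3, #0xcd -> r3=0xcd
body[4] sub  r5, r6, #20 -> r5=0x7d
epilogue: pop r6=0x62, sp=0x8c
prologue pushed ['r6'] at ['0x8b']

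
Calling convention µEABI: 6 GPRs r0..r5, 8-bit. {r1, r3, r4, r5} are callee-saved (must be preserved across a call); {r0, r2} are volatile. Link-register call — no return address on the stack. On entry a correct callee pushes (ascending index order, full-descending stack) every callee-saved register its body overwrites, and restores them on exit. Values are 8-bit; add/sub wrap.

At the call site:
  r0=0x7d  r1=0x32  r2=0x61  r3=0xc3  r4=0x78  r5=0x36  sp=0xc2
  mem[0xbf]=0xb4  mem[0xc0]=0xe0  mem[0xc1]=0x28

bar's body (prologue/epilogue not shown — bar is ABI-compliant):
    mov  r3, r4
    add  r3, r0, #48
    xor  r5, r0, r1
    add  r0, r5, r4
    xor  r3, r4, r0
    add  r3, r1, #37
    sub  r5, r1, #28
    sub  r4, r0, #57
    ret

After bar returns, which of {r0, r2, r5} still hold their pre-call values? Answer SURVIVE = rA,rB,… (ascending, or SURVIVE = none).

SURVIVE = r2,r5

prologue: push r3 → mem[0xc1]=0xc3, sp=0xc1
prologue: push r4 → mem[0xc0]=0x78, sp=0xc0
prologue: push r5 → mem[0xbf]=0x36, sp=0xbf
body[0] mov  r3, r4 → r3=0x78
body[1] add  r3, r0, #48 → r3=0xad
body[2] xor  r5, r0, r1 → r5=0x4f
body[3] add  r0, r5, r4 → r0=0xc7
body[4] xor  r3, r4, r0 → r3=0xbf
body[5] add  r3, r1, #37 → r3=0x57
body[6] sub  r5, r1, #28 → r5=0x16
body[7] sub  r4, r0, #57 → r4=0x8e
epilogue: pop r5=0x36, sp=0xc0
epilogue: pop r4=0x78, sp=0xc1
epilogue: pop r3=0xc3, sp=0xc2
r0: caller-saved, written=True
r2: caller-saved, written=False
r5: callee-saved, written=True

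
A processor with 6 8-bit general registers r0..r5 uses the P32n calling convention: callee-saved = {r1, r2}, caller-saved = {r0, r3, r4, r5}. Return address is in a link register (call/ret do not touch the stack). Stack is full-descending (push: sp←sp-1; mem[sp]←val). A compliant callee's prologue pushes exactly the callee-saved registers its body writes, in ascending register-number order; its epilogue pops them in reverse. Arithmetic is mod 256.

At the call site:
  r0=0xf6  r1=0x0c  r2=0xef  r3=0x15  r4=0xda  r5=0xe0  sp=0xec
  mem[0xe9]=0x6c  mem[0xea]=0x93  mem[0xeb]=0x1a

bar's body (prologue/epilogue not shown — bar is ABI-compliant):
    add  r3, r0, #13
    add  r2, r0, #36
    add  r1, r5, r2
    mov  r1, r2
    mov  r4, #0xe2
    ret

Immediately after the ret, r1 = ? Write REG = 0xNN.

prologue: push r1 -> mem[0xeb]=0x0c, sp=0xeb
prologue: push r2 -> mem[0xea]=0xef, sp=0xea
body[0] add  r3, r0, #13 -> r3=0x03
body[1] add  r2, r0, #36 -> r2=0x1a
body[2] add  r1, r5, r2 -> r1=0xfa
body[3] mov  r1, r2 -> r1=0x1a
body[4] mov  r4, #0xe2 -> r4=0xe2
epilogue: pop r2=0xef, sp=0xeb
epilogue: pop r1=0x0c, sp=0xec
r1 is callee-saved -> restored

REG = 0x0c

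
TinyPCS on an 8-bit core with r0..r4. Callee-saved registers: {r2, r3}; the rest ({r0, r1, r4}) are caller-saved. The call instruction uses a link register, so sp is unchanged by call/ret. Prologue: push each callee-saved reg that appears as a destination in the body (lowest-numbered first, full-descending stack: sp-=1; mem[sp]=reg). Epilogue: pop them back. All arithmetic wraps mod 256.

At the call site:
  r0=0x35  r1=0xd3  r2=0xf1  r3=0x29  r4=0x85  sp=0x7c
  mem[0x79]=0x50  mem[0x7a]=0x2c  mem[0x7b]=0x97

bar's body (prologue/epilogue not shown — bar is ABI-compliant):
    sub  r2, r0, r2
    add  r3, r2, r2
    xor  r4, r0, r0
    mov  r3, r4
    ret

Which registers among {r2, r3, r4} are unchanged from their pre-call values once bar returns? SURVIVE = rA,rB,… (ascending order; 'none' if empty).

prologue: push r2 → mem[0x7b]=0xf1, sp=0x7b
prologue: push r3 → mem[0x7a]=0x29, sp=0x7a
body[0] sub  r2, r0, r2 → r2=0x44
body[1] add  r3, r2, r2 → r3=0x88
body[2] xor  r4, r0, r0 → r4=0x00
body[3] mov  r3, r4 → r3=0x00
epilogue: pop r3=0x29, sp=0x7b
epilogue: pop r2=0xf1, sp=0x7c
r2: callee-saved, written=True
r3: callee-saved, written=True
r4: caller-saved, written=True

SURVIVE = r2,r3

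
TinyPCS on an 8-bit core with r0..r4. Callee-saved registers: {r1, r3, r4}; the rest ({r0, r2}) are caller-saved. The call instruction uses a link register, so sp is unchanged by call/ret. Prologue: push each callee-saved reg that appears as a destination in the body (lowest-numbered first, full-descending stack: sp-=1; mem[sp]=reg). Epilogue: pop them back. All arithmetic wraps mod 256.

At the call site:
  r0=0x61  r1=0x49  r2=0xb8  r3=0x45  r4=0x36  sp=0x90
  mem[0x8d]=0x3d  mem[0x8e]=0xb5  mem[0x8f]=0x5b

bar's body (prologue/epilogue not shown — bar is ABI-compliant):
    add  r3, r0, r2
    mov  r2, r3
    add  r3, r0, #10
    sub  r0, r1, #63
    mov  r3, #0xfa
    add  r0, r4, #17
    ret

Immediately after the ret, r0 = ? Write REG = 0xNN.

prologue: push r3 -> mem[0x8f]=0x45, sp=0x8f
body[0] add  r3, r0, r2 -> r3=0x19
body[1] mov  r2, r3 -> r2=0x19
body[2] add  r3, r0, #10 -> r3=0x6b
body[3] sub  r0, r1, #63 -> r0=0x0a
body[4] mov  r3, #0xfa -> r3=0xfa
body[5] add  r0, r4, #17 -> r0=0x47
epilogue: pop r3=0x45, sp=0x90
r0 is caller-saved -> body value

REG = 0x47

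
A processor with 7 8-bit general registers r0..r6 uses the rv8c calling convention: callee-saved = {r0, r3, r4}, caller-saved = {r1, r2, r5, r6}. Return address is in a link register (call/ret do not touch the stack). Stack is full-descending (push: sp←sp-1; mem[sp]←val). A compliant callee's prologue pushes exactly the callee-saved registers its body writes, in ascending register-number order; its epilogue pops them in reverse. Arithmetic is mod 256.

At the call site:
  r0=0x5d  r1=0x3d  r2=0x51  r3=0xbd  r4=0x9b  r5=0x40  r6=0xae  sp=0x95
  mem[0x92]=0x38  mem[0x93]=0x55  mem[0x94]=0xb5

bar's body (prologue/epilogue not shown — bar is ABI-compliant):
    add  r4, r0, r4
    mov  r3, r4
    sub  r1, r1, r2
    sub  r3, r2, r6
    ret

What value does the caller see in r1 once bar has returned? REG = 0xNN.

REG = 0xec

prologue: push r3 -> mem[0x94]=0xbd, sp=0x94
prologue: push r4 -> mem[0x93]=0x9b, sp=0x93
body[0] add  r4, r0, r4 -> r4=0xf8
body[1] mov  r3, r4 -> r3=0xf8
body[2] sub  r1, r1, r2 -> r1=0xec
body[3] sub  r3, r2, r6 -> r3=0xa3
epilogue: pop r4=0x9b, sp=0x94
epilogue: pop r3=0xbd, sp=0x95
r1 is caller-saved -> body value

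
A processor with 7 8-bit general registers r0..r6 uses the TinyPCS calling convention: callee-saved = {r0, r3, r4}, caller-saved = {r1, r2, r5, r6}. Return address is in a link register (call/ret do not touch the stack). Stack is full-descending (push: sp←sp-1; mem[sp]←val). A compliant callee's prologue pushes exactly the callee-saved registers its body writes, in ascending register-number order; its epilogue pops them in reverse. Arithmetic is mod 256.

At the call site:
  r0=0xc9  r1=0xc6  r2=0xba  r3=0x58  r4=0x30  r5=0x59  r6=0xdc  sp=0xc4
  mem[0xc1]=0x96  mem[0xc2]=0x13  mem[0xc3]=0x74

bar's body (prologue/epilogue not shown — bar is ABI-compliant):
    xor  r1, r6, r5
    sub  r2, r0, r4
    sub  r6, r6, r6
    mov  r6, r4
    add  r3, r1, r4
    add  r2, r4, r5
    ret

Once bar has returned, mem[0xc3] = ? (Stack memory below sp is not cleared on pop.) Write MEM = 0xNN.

MEM = 0x58

prologue: push r3 -> mem[0xc3]=0x58, sp=0xc3
body[0] xor  r1, r6, r5 -> r1=0x85
body[1] sub  r2, r0, r4 -> r2=0x99
body[2] sub  r6, r6, r6 -> r6=0x00
body[3] mov  r6, r4 -> r6=0x30
body[4] add  r3, r1, r4 -> r3=0xb5
body[5] add  r2, r4, r5 -> r2=0x89
epilogue: pop r3=0x58, sp=0xc4
prologue pushed ['r3'] at ['0xc3']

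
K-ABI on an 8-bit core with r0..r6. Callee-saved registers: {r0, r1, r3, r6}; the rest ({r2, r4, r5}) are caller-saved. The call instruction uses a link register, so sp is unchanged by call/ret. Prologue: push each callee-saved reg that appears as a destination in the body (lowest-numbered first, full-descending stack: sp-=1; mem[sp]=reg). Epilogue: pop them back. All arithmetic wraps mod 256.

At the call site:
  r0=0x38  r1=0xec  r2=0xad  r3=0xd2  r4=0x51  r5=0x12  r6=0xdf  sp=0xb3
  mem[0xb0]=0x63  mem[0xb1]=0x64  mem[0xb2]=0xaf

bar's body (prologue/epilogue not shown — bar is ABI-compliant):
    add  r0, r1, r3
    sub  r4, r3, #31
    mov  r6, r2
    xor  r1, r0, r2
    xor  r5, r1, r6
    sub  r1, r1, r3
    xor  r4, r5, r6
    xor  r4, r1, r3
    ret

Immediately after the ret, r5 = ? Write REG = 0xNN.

REG = 0xbe

prologue: push r0 → mem[0xb2]=0x38, sp=0xb2
prologue: push r1 → mem[0xb1]=0xec, sp=0xb1
prologue: push r6 → mem[0xb0]=0xdf, sp=0xb0
body[0] add  r0, r1, r3 → r0=0xbe
body[1] sub  r4, r3, #31 → r4=0xb3
body[2] mov  r6, r2 → r6=0xad
body[3] xor  r1, r0, r2 → r1=0x13
body[4] xor  r5, r1, r6 → r5=0xbe
body[5] sub  r1, r1, r3 → r1=0x41
body[6] xor  r4, r5, r6 → r4=0x13
body[7] xor  r4, r1, r3 → r4=0x93
epilogue: pop r6=0xdf, sp=0xb1
epilogue: pop r1=0xec, sp=0xb2
epilogue: pop r0=0x38, sp=0xb3
r5 is caller-saved → body value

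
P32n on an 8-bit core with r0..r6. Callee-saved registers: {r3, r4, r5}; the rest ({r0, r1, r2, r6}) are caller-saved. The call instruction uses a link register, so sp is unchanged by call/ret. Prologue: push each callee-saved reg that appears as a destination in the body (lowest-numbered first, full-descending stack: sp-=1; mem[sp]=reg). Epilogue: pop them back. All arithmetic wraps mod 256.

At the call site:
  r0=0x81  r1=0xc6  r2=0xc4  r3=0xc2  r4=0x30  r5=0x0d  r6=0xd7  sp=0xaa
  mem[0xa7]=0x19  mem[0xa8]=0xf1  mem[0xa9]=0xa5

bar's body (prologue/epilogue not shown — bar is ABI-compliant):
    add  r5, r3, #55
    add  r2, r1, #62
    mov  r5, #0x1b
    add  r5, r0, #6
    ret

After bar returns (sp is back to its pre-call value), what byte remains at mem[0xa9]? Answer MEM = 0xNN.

prologue: push r5 -> mem[0xa9]=0x0d, sp=0xa9
body[0] add  r5, r3, #55 -> r5=0xf9
body[1] add  r2, r1, #62 -> r2=0x04
body[2] mov  r5, #0x1b -> r5=0x1b
body[3] add  r5, r0, #6 -> r5=0x87
epilogue: pop r5=0x0d, sp=0xaa
prologue pushed ['r5'] at ['0xa9']

MEM = 0x0d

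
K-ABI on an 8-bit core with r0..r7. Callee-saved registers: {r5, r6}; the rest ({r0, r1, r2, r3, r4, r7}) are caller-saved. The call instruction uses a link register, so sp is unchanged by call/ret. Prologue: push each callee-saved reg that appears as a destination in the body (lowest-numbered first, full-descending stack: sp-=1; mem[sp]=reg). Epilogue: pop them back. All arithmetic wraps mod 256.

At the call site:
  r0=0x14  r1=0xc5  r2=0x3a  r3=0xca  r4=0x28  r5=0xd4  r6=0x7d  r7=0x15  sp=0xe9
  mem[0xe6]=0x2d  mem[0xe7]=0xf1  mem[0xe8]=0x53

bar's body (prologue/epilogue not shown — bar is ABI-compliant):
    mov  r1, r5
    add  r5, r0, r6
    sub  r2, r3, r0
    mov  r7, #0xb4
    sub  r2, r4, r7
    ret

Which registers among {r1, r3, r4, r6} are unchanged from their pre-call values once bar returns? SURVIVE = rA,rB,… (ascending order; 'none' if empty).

SURVIVE = r3,r4,r6

prologue: push r5 -> mem[0xe8]=0xd4, sp=0xe8
body[0] mov  r1, r5 -> r1=0xd4
body[1] add  r5, r0, r6 -> r5=0x91
body[2] sub  r2, r3, r0 -> r2=0xb6
body[3] mov  r7, #0xb4 -> r7=0xb4
body[4] sub  r2, r4, r7 -> r2=0x74
epilogue: pop r5=0xd4, sp=0xe9
r1: caller-saved, written=True
r3: caller-saved, written=False
r4: caller-saved, written=False
r6: callee-saved, written=False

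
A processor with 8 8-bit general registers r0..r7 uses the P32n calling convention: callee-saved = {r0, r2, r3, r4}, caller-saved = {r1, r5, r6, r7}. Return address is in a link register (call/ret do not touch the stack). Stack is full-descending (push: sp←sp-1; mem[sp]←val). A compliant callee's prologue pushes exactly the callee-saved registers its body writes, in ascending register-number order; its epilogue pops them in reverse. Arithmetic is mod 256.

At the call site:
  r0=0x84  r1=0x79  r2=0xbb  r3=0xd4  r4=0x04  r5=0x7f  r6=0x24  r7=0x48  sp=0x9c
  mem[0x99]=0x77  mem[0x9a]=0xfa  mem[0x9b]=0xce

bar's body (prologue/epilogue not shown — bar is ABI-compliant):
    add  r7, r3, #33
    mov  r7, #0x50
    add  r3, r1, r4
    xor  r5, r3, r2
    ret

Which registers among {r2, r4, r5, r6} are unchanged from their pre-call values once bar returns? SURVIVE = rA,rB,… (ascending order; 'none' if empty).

prologue: push r3 -> mem[0x9b]=0xd4, sp=0x9b
body[0] add  r7, r3, #33 -> r7=0xf5
body[1] mov  r7, #0x50 -> r7=0x50
body[2] add  r3, r1, r4 -> r3=0x7d
body[3] xor  r5, r3, r2 -> r5=0xc6
epilogue: pop r3=0xd4, sp=0x9c
r2: callee-saved, written=False
r4: callee-saved, written=False
r5: caller-saved, written=True
r6: caller-saved, written=False

SURVIVE = r2,r4,r6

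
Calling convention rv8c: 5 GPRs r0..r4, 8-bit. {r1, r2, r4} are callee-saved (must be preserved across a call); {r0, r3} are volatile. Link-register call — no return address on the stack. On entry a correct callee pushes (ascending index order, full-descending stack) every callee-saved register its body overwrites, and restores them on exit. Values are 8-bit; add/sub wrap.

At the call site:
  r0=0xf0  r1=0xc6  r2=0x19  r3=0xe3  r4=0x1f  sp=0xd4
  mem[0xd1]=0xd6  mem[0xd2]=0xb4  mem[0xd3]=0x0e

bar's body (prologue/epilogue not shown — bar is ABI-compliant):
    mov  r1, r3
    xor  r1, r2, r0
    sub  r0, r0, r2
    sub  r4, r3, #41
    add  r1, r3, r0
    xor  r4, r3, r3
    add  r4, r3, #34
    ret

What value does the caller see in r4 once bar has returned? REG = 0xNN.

prologue: push r1 → mem[0xd3]=0xc6, sp=0xd3
prologue: push r4 → mem[0xd2]=0x1f, sp=0xd2
body[0] mov  r1, r3 → r1=0xe3
body[1] xor  r1, r2, r0 → r1=0xe9
body[2] sub  r0, r0, r2 → r0=0xd7
body[3] sub  r4, r3, #41 → r4=0xba
body[4] add  r1, r3, r0 → r1=0xba
body[5] xor  r4, r3, r3 → r4=0x00
body[6] add  r4, r3, #34 → r4=0x05
epilogue: pop r4=0x1f, sp=0xd3
epilogue: pop r1=0xc6, sp=0xd4
r4 is callee-saved → restored

REG = 0x1f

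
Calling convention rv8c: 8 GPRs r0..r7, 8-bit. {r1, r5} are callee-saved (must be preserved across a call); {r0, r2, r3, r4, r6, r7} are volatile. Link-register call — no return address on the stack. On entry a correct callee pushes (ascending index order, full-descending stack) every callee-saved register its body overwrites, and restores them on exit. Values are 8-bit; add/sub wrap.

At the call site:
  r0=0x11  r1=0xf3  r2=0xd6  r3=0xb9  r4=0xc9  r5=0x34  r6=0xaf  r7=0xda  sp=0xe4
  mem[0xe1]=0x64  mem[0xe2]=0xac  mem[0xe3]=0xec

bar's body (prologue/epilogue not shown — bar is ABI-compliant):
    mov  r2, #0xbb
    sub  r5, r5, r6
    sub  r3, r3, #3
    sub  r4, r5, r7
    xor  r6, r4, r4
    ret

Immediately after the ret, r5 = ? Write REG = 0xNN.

REG = 0x34

prologue: push r5 → mem[0xe3]=0x34, sp=0xe3
body[0] mov  r2, #0xbb → r2=0xbb
body[1] sub  r5, r5, r6 → r5=0x85
body[2] sub  r3, r3, #3 → r3=0xb6
body[3] sub  r4, r5, r7 → r4=0xab
body[4] xor  r6, r4, r4 → r6=0x00
epilogue: pop r5=0x34, sp=0xe4
r5 is callee-saved → restored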